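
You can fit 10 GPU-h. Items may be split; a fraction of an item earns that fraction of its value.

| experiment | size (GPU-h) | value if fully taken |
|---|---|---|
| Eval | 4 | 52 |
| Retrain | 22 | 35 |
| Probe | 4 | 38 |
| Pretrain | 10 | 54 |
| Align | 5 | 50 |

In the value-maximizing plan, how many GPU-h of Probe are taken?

Sort by value density: Eval 52/4≈13, Align 50/5≈10, Probe 38/4≈9.5, Pretrain 54/10≈5.4, Retrain 35/22≈1.59.
Take all of Eval (4 GPU-h, value 52) → 6 GPU-h left.
Align: take in full, 5 GPU-h for value 50 → 1 left.
1 GPU-h left: a 1/4 share of Probe gives 38×1/4 = 9.5.

1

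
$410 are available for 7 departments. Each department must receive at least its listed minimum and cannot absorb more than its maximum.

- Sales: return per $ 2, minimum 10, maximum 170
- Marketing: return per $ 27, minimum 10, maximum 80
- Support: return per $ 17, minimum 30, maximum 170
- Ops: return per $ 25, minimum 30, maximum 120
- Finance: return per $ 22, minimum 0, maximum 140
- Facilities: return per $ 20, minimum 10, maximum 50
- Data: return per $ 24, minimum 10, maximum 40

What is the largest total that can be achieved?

Meeting every minimum uses 10+10+30+30+0+10+10 = 100 $, leaving 310.
Highest return per $ first: Marketing 27 > Ops 25 > Data 24 > Finance 22 > Facilities 20 > Support 17 > Sales 2.
Marketing: +70 to 80 (cap) — 240 left.
Ops: +90 to 120 (cap) — 150 left.
Data takes 30 more to reach its cap of 40 — 120 left.
Only 120 left; Finance takes them to reach 120.
Total = 2×10 + 27×80 + 17×30 + 25×120 + 22×120 + 20×10 + 24×40 = 9490.

9490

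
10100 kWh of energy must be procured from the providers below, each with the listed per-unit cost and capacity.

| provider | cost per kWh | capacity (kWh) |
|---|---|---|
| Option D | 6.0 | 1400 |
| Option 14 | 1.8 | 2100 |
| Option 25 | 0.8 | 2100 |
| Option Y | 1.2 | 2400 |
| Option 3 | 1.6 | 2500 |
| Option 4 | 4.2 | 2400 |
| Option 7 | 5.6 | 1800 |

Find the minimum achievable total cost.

Use providers in increasing cost order.
Take 2100 from Option 25 at 0.8 ; need 8000 more.
Option Y (1.2): use full 2400 ; 5600 kWh to go.
Option 3 (1.6): use full 2500 ; 3100 kWh to go.
Option 14 at 1.8: take all 2100 kWh ; 1000 still needed.
Take 1000 from Option 4 at 4.2 to finish.
Option 7, Option D: unused.
Cost = 2100×0.8 + 2400×1.2 + 2500×1.6 + 2100×1.8 + 1000×4.2 = 16540.

16540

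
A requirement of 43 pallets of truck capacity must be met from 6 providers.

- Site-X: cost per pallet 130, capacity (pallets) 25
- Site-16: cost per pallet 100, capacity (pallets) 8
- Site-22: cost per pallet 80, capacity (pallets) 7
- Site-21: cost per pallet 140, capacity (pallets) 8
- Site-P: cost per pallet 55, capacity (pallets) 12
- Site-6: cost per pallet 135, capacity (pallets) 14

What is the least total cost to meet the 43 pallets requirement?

Use providers in increasing cost order.
Site-P at 55: take all 12 pallets ; 31 still needed.
Site-22 at 80: take all 7 pallets ; 24 still needed.
Take 8 from Site-16 at 100 ; need 16 more.
Take 16 from Site-X at 130 to finish.
Site-6, Site-21: unused.
Cost = 12×55 + 7×80 + 8×100 + 16×130 = 4100.

4100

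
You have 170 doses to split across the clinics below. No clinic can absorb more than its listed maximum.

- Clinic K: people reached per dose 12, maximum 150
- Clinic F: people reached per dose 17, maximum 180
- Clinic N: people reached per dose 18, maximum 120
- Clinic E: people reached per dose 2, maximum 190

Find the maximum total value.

3010

Order the clinics by people reached per dose: Clinic N 18 > Clinic F 17 > Clinic K 12 > Clinic E 2.
Clinic N: +120 to 120 (cap) — 50 left.
Clinic F has room for 180 but only 50 remain, so it gets 50.
Total = 17×50 + 18×120 = 3010.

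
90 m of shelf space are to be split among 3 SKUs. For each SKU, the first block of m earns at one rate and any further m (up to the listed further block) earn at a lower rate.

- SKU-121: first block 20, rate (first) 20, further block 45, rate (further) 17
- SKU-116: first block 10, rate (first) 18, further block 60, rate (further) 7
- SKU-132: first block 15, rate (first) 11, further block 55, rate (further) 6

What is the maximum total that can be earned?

Order all 6 blocks by rate: SKU-121/T1 20 > SKU-116/T1 18 > SKU-121/T2 17 > SKU-132/T1 11 > SKU-116/T2 7 > SKU-132/T2 6.
SKU-121/T1 (20): +20 → 70 left.
Fill SKU-116 T1 block (10 at 18) → 60 left.
SKU-121/T2 (17): +45 → 15 left.
SKU-132/T1 (11): +15 → 0 left.
Total = 20×20 + 18×10 + 17×45 + 11×15 = 1510.

1510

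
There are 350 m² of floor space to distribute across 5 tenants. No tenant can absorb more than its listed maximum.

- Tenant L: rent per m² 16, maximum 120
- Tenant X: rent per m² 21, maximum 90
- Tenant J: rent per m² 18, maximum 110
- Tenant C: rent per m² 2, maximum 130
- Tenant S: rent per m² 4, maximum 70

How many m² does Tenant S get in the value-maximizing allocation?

30

Order the tenants by rent per m²: Tenant X 21 > Tenant J 18 > Tenant L 16 > Tenant S 4 > Tenant C 2.
Give Tenant X 90 to hit its cap of 90 — 260 left.
Give Tenant J 110 to hit its cap of 110 — 150 left.
Tenant L: +120 to 120 (cap) — 30 left.
Tenant S: +30 (room for 70) → 30. Pool exhausted.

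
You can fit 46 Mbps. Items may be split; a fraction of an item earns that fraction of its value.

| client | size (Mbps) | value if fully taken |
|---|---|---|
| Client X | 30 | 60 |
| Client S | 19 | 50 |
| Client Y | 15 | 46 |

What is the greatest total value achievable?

Sort by value density: Client Y 46/15≈3.07, Client S 50/19≈2.63, Client X 60/30≈2.
Client Y: take in full, 15 Mbps for value 46 — 31 left.
Take all of Client S (19 Mbps, value 50) — 12 Mbps left.
Fill the last 12 Mbps with part of Client X: 12/30 of it earns 24.
Total value = 120.

120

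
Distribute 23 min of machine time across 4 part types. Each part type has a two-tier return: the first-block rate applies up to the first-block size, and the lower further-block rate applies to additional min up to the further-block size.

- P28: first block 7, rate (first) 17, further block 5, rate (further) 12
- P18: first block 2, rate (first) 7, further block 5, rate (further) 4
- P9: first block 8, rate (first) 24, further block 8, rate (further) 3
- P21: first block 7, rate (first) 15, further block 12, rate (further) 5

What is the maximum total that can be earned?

Order all 8 blocks by rate: P9/first 24 > P28/first 17 > P21/first 15 > P28/second 12 > P18/first 7 > P21/second 5 > P18/second 4 > P9/second 3.
P9/first (24): +8 — 15 left.
P28/first (17): +7 — 8 left.
P21 first at 15: fill all 7 — 1 left.
P28/second: +1 of 5 at 12; pool empty.
Total = 24×8 + 17×7 + 15×7 + 12×1 = 428.

428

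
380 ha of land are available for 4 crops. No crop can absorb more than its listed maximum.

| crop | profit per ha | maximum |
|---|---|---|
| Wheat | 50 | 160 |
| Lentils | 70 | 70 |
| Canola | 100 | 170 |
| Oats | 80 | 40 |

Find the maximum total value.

30100

Rank by profit per ha: Canola 100 > Oats 80 > Lentils 70 > Wheat 50.
Canola: +170 to 170 (cap) ; 210 left.
Oats: +40 to 40 (cap) ; 170 left.
Give Lentils 70 to hit its cap of 70 ; 100 left.
Wheat: +100 (room for 160) → 100. Pool exhausted.
Total = 50×100 + 70×70 + 100×170 + 80×40 = 30100.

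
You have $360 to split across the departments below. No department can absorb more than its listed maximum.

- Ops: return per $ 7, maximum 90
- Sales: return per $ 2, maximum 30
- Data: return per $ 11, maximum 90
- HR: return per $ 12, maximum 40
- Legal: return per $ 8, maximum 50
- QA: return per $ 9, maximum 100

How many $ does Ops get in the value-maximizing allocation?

Order the departments by return per $: HR 12 > Data 11 > QA 9 > Legal 8 > Ops 7 > Sales 2.
Give HR 40 to hit its cap of 40 — 320 left.
Data: +90 to 90 (cap) — 230 left.
QA takes 100 to reach its cap of 100 — 130 left.
Give Legal 50 to hit its cap of 50 — 80 left.
Ops has room for 90 but only 80 remain, so it gets 80.

80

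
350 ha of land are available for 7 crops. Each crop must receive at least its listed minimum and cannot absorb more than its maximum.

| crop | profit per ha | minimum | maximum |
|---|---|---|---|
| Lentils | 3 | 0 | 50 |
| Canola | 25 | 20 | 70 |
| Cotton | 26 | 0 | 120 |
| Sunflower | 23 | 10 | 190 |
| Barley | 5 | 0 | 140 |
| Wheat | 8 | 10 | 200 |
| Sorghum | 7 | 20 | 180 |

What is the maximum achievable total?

8080

Meeting every minimum uses 0+20+0+10+0+10+20 = 60 ha, leaving 290.
Order the crops by profit per ha: Cotton 26 > Canola 25 > Sunflower 23 > Wheat 8 > Sorghum 7 > Barley 5 > Lentils 3.
Cotton takes 120 more to reach its cap of 120 — 170 left.
Give Canola 50 more to hit its cap of 70 — 120 left.
Only 120 left; Sunflower takes them to reach 130.
Total = 25×70 + 26×120 + 23×130 + 8×10 + 7×20 = 8080.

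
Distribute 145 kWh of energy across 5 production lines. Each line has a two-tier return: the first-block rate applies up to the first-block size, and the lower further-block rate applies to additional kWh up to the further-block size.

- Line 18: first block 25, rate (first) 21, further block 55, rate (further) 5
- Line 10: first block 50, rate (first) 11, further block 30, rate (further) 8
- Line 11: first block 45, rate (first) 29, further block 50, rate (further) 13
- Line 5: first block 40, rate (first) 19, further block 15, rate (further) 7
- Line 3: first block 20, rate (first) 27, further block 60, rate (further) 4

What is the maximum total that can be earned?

Rank every tier by rate: Line 11/tier1 29 > Line 3/tier1 27 > Line 18/tier1 21 > Line 5/tier1 19 > Line 11/tier2 13 > Line 10/tier1 11 > Line 10/tier2 8 > Line 5/tier2 7 > Line 18/tier2 5 > Line 3/tier2 4.
Fill Line 11 tier1 block (45 at 29) → 100 left.
Line 3 tier1 at 27: fill all 20 → 80 left.
Fill Line 18 tier1 block (25 at 21) → 55 left.
Line 5/tier1 (19): +40 → 15 left.
Line 11 tier2 at 13: only 15 left, fill 15.
Total = 29×45 + 27×20 + 21×25 + 19×40 + 13×15 = 3325.

3325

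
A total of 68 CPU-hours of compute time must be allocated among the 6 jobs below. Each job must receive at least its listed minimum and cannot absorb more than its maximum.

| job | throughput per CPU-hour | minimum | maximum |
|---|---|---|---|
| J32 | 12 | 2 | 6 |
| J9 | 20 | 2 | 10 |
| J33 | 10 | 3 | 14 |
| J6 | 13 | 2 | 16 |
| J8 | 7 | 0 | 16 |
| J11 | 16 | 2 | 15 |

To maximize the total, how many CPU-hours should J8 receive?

7

Meeting every minimum uses 2+2+3+2+0+2 = 11 CPU-hours, leaving 57.
Rank by throughput per CPU-hour: J9 20 > J11 16 > J6 13 > J32 12 > J33 10 > J8 7.
Give J9 8 more to hit its cap of 10 → 49 left.
J11: +13 to 15 (cap) → 36 left.
J6 takes 14 more to reach its cap of 16 → 22 left.
J32 takes 4 more to reach its cap of 6 → 18 left.
J33 takes 11 more to reach its cap of 14 → 7 left.
J8: +7 (room for 16) → 7. Pool exhausted.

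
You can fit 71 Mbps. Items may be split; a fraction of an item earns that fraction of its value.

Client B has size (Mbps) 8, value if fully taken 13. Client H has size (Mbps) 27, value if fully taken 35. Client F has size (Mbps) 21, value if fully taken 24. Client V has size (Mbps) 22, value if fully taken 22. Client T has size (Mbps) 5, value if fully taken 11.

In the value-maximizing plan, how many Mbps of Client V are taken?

10

Rank by value-to-size ratio: Client T 11/5≈2.2, Client B 13/8≈1.62, Client H 35/27≈1.3, Client F 24/21≈1.14, Client V 22/22≈1.
Take all of Client T (5 Mbps, value 11) — 66 Mbps left.
Client B: take in full, 8 Mbps for value 13 — 58 left.
Take all of Client H (27 Mbps, value 35) — 31 Mbps left.
Take all of Client F (21 Mbps, value 24) — 10 Mbps left.
Only 10 Mbps remain; take 10/22 of Client V for value 22×10/22 = 10.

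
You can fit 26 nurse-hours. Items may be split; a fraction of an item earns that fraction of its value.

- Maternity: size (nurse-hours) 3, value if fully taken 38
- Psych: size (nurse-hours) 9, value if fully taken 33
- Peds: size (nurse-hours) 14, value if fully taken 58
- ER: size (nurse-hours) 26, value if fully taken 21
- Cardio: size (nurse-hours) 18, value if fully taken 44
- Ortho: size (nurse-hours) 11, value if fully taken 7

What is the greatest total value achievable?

Best value per unit of size first: Maternity 38/3≈12.7, Peds 58/14≈4.14, Psych 33/9≈3.67, Cardio 44/18≈2.44, ER 21/26≈0.808, Ortho 7/11≈0.636.
Take all of Maternity (3 nurse-hours, value 38) ; 23 nurse-hours left.
Take all of Peds (14 nurse-hours, value 58) ; 9 nurse-hours left.
Take all of Psych (9 nurse-hours, value 33) ; 0 nurse-hours left.
Total value = 129.

129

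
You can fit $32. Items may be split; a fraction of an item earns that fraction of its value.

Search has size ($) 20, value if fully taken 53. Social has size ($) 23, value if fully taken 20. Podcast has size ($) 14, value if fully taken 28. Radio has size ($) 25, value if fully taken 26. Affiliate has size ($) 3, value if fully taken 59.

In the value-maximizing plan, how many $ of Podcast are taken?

9

Sort by value density: Affiliate 59/3≈19.7, Search 53/20≈2.65, Podcast 28/14≈2, Radio 26/25≈1.04, Social 20/23≈0.87.
Take all of Affiliate (3 $, value 59) → 29 $ left.
Take all of Search (20 $, value 53) → 9 $ left.
Only 9 $ remain; take 9/14 of Podcast for value 28×9/14 = 18.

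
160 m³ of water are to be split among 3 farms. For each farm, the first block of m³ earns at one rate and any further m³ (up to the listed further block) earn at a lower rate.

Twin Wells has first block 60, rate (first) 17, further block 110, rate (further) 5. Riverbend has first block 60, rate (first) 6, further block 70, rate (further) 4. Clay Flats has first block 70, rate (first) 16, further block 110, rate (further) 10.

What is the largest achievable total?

2440

Rank every tier by rate: Twin Wells/T1 17 > Clay Flats/T1 16 > Clay Flats/T2 10 > Riverbend/T1 6 > Twin Wells/T2 5 > Riverbend/T2 4.
Twin Wells T1 at 17: fill all 60 — 100 left.
Clay Flats T1 at 16: fill all 70 — 30 left.
30 remain; put them into Clay Flats T2 at 10.
Total = 17×60 + 16×70 + 10×30 = 2440.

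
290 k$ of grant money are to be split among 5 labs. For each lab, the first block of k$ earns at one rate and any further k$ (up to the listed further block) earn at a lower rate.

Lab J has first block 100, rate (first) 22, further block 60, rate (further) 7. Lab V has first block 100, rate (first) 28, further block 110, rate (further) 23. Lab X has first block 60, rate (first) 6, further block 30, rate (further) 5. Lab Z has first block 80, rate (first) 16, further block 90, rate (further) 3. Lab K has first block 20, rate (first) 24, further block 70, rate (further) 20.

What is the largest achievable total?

7130

Rank every tier by rate: Lab V/tier1 28 > Lab K/tier1 24 > Lab V/tier2 23 > Lab J/tier1 22 > Lab K/tier2 20 > Lab Z/tier1 16 > Lab J/tier2 7 > Lab X/tier1 6 > Lab X/tier2 5 > Lab Z/tier2 3.
Lab V/tier1 (28): +100 ; 190 left.
Fill Lab K tier1 block (20 at 24) ; 170 left.
Fill Lab V tier2 block (110 at 23) ; 60 left.
60 remain; put them into Lab J tier1 at 22.
Total = 28×100 + 24×20 + 23×110 + 22×60 = 7130.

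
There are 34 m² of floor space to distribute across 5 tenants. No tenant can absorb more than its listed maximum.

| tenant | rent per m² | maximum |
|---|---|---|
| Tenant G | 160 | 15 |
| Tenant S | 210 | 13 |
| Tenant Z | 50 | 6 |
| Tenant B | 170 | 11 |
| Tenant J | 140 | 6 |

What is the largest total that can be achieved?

6200

Order the tenants by rent per m²: Tenant S 210 > Tenant B 170 > Tenant G 160 > Tenant J 140 > Tenant Z 50.
Give Tenant S 13 to hit its cap of 13 → 21 left.
Tenant B takes 11 to reach its cap of 11 → 10 left.
Tenant G: +10 (room for 15) → 10. Pool exhausted.
Total = 160×10 + 210×13 + 170×11 = 6200.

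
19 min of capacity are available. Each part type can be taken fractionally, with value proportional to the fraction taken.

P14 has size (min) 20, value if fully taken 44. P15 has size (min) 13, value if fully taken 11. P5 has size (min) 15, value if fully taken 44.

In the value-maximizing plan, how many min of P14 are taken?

Sort by value density: P5 44/15≈2.93, P14 44/20≈2.2, P15 11/13≈0.846.
All 15 min of P5 fit (value 44) ; 4 remain.
Only 4 min remain; take 4/20 of P14 for value 44×4/20 = 8.8.

4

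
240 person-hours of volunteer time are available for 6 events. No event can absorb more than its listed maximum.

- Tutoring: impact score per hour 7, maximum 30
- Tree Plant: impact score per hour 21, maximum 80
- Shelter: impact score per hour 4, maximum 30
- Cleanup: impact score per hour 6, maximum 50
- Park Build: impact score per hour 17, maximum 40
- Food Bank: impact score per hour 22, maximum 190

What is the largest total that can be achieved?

5230

Rank by impact score per hour: Food Bank 22 > Tree Plant 21 > Park Build 17 > Tutoring 7 > Cleanup 6 > Shelter 4.
Food Bank: +190 to 190 (cap) → 50 left.
Only 50 left; Tree Plant takes them to reach 50.
Total = 21×50 + 22×190 = 5230.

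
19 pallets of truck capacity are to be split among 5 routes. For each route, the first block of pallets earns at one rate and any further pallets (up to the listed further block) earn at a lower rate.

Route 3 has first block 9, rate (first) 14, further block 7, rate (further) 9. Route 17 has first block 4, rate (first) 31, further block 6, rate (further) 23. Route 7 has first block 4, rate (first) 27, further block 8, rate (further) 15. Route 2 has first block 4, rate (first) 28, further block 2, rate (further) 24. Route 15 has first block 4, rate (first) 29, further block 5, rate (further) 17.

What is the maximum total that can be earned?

Rank every tier by rate: Route 17/T1 31 > Route 15/T1 29 > Route 2/T1 28 > Route 7/T1 27 > Route 2/T2 24 > Route 17/T2 23 > Route 15/T2 17 > Route 7/T2 15 > Route 3/T1 14 > Route 3/T2 9.
Route 17/T1 (31): +4 — 15 left.
Route 15 T1 at 29: fill all 4 — 11 left.
Fill Route 2 T1 block (4 at 28) — 7 left.
Fill Route 7 T1 block (4 at 27) — 3 left.
Route 2/T2 (24): +2 — 1 left.
1 remain; put them into Route 17 T2 at 23.
Total = 31×4 + 29×4 + 28×4 + 27×4 + 24×2 + 23×1 = 531.

531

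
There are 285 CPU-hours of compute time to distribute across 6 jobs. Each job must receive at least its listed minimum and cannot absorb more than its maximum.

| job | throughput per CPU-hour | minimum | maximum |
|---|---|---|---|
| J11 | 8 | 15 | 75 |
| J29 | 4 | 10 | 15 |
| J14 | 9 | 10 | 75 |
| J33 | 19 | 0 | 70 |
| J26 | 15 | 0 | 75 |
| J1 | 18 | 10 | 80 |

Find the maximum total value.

4370

Meeting every minimum uses 15+10+10+0+0+10 = 45 CPU-hours, leaving 240.
Highest throughput per CPU-hour first: J33 19 > J1 18 > J26 15 > J14 9 > J11 8 > J29 4.
J33: +70 to 70 (cap) → 170 left.
J1 takes 70 more to reach its cap of 80 → 100 left.
J26: +75 to 75 (cap) → 25 left.
J14: +25 (room for 65) → 35. Pool exhausted.
Total = 8×15 + 4×10 + 9×35 + 19×70 + 15×75 + 18×80 = 4370.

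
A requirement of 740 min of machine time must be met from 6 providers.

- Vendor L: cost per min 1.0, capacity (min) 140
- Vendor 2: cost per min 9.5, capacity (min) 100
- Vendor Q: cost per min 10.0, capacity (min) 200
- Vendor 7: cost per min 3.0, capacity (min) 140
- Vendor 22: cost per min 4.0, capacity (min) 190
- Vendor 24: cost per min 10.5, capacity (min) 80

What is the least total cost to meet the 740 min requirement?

Use providers in increasing cost order.
Take 140 from Vendor L at 1.0 ; need 600 more.
Vendor 7 at 3.0: take all 140 min ; 460 still needed.
Vendor 22 (4.0): use full 190 ; 270 min to go.
Vendor 2 (9.5): use full 100 ; 170 min to go.
Vendor Q at 10.0: take 170 of its 200 ; requirement met.
Vendor 24: unused.
Cost = 140×1.0 + 140×3.0 + 190×4.0 + 100×9.5 + 170×10.0 = 3970.

3970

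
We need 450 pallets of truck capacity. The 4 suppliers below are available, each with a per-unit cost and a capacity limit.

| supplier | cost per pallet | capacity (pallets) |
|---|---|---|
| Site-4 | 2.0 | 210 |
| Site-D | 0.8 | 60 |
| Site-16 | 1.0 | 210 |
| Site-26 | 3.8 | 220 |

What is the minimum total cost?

618

Fill from the cheapest supplier first.
Take 60 from Site-D at 0.8 — need 390 more.
Site-16 (1.0): use full 210 — 180 pallets to go.
Site-4 at 2.0: take 180 of its 210 — requirement met.
Site-26: unused.
Cost = 60×0.8 + 210×1.0 + 180×2.0 = 618.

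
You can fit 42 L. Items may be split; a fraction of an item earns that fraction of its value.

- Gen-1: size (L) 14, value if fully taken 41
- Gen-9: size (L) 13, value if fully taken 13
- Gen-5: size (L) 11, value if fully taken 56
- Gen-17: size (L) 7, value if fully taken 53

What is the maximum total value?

Sort by value density: Gen-17 53/7≈7.57, Gen-5 56/11≈5.09, Gen-1 41/14≈2.93, Gen-9 13/13≈1.
Gen-17: take in full, 7 L for value 53 — 35 left.
Gen-5: take in full, 11 L for value 56 — 24 left.
Take all of Gen-1 (14 L, value 41) — 10 L left.
Fill the last 10 L with part of Gen-9: 10/13 of it earns 10.
Total value = 160.

160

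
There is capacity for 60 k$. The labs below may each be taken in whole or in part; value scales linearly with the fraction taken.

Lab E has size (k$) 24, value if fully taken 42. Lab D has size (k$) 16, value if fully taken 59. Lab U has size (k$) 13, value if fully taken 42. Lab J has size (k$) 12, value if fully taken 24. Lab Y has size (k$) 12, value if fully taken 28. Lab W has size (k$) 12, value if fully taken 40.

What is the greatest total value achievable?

Rank by value-to-size ratio: Lab D 59/16≈3.69, Lab W 40/12≈3.33, Lab U 42/13≈3.23, Lab Y 28/12≈2.33, Lab J 24/12≈2, Lab E 42/24≈1.75.
Lab D: take in full, 16 k$ for value 59 → 44 left.
Lab W: take in full, 12 k$ for value 40 → 32 left.
Lab U: take in full, 13 k$ for value 42 → 19 left.
All 12 k$ of Lab Y fit (value 28) → 7 remain.
7 k$ left: a 7/12 share of Lab J gives 24×7/12 = 14.
Total value = 183.

183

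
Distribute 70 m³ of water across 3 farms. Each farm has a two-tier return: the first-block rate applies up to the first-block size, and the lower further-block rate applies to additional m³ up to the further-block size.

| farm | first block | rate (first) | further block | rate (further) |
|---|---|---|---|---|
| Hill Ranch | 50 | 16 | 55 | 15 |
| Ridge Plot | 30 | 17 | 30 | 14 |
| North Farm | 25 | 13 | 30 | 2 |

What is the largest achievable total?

Treat each block as its own option and order by rate: Ridge Plot/tier1 17 > Hill Ranch/tier1 16 > Hill Ranch/tier2 15 > Ridge Plot/tier2 14 > North Farm/tier1 13 > North Farm/tier2 2.
Fill Ridge Plot tier1 block (30 at 17) → 40 left.
40 remain; put them into Hill Ranch tier1 at 16.
Total = 17×30 + 16×40 = 1150.

1150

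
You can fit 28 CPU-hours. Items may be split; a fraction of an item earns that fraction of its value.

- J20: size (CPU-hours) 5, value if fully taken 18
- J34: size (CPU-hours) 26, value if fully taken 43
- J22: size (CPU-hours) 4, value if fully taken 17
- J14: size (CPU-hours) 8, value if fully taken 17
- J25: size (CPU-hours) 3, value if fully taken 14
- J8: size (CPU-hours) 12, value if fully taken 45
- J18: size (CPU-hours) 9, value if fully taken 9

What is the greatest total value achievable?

102.5

Best value per unit of size first: J25 14/3≈4.67, J22 17/4≈4.25, J8 45/12≈3.75, J20 18/5≈3.6, J14 17/8≈2.12, J34 43/26≈1.65, J18 9/9≈1.
Take all of J25 (3 CPU-hours, value 14) → 25 CPU-hours left.
All 4 CPU-hours of J22 fit (value 17) → 21 remain.
Take all of J8 (12 CPU-hours, value 45) → 9 CPU-hours left.
J20: take in full, 5 CPU-hours for value 18 → 4 left.
Only 4 CPU-hours remain; take 4/8 of J14 for value 17×4/8 = 8.5.
Total value = 102.5.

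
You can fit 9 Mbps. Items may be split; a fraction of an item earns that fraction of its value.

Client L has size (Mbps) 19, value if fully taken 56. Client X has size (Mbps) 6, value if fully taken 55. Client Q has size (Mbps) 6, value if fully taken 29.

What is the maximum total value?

Best value per unit of size first: Client X 55/6≈9.17, Client Q 29/6≈4.83, Client L 56/19≈2.95.
Client X: take in full, 6 Mbps for value 55 — 3 left.
Only 3 Mbps remain; take 3/6 of Client Q for value 29×3/6 = 14.5.
Total value = 69.5.

69.5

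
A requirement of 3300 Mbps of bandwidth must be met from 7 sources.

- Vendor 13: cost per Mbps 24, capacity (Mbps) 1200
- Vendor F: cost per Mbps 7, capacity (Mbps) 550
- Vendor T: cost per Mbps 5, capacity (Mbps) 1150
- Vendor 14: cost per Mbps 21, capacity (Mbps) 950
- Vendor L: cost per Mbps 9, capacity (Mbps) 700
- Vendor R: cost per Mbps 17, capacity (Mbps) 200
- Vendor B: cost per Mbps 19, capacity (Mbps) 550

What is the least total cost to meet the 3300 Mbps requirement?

Fill from the cheapest source first.
Vendor T at 5: take all 1150 Mbps ; 2150 still needed.
Vendor F at 7: take all 550 Mbps ; 1600 still needed.
Take 700 from Vendor L at 9 ; need 900 more.
Vendor R (17): use full 200 ; 700 Mbps to go.
Vendor B at 19: take all 550 Mbps ; 150 still needed.
Vendor 14 (21): take the remaining 150 ; done.
Vendor 13: unused.
Cost = 1150×5 + 550×7 + 700×9 + 200×17 + 550×19 + 150×21 = 32900.

32900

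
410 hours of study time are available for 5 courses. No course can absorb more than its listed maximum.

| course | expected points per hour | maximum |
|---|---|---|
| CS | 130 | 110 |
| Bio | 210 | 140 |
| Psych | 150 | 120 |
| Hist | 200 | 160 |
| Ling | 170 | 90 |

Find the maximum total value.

79700

Order the courses by expected points per hour: Bio 210 > Hist 200 > Ling 170 > Psych 150 > CS 130.
Bio takes 140 to reach its cap of 140 → 270 left.
Give Hist 160 to hit its cap of 160 → 110 left.
Ling: +90 to 90 (cap) → 20 left.
Psych: +20 (room for 120) → 20. Pool exhausted.
Total = 210×140 + 150×20 + 200×160 + 170×90 = 79700.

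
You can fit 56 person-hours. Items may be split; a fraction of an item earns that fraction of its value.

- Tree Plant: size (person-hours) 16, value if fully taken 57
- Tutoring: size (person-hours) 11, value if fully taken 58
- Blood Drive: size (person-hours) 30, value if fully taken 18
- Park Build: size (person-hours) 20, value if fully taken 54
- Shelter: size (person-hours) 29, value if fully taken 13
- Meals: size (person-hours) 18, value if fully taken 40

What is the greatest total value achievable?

Rank by value-to-size ratio: Tutoring 58/11≈5.27, Tree Plant 57/16≈3.56, Park Build 54/20≈2.7, Meals 40/18≈2.22, Blood Drive 18/30≈0.6, Shelter 13/29≈0.448.
All 11 person-hours of Tutoring fit (value 58) — 45 remain.
Take all of Tree Plant (16 person-hours, value 57) — 29 person-hours left.
All 20 person-hours of Park Build fit (value 54) — 9 remain.
Only 9 person-hours remain; take 9/18 of Meals for value 40×9/18 = 20.
Total value = 189.

189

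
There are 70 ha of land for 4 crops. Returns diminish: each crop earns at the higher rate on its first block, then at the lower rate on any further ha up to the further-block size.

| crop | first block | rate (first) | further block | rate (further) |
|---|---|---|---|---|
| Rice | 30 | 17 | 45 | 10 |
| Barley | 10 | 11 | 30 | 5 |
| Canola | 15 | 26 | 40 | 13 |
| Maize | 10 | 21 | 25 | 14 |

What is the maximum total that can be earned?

Treat each block as its own option and order by rate: Canola/tier1 26 > Maize/tier1 21 > Rice/tier1 17 > Maize/tier2 14 > Canola/tier2 13 > Barley/tier1 11 > Rice/tier2 10 > Barley/tier2 5.
Canola/tier1 (26): +15 → 55 left.
Maize/tier1 (21): +10 → 45 left.
Fill Rice tier1 block (30 at 17) → 15 left.
Maize/tier2: +15 of 25 at 14; pool empty.
Total = 26×15 + 21×10 + 17×30 + 14×15 = 1320.

1320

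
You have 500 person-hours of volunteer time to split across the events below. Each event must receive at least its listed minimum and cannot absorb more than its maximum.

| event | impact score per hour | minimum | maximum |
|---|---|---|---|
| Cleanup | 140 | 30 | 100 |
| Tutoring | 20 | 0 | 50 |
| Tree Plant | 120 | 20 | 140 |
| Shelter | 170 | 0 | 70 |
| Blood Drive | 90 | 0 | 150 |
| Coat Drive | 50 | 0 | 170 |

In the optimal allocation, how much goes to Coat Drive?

40

Meeting every minimum uses 30+0+20+0+0+0 = 50 person-hours, leaving 450.
Highest impact score per hour first: Shelter 170 > Cleanup 140 > Tree Plant 120 > Blood Drive 90 > Coat Drive 50 > Tutoring 20.
Give Shelter 70 more to hit its cap of 70 ; 380 left.
Give Cleanup 70 more to hit its cap of 100 ; 310 left.
Give Tree Plant 120 more to hit its cap of 140 ; 190 left.
Blood Drive: +150 to 150 (cap) ; 40 left.
Only 40 left; Coat Drive takes them to reach 40.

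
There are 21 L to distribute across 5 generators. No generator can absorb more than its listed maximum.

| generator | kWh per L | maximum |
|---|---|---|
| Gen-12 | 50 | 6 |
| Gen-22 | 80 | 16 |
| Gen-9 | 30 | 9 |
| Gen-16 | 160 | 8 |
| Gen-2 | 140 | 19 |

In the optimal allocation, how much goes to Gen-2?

13

Order the generators by kWh per L: Gen-16 160 > Gen-2 140 > Gen-22 80 > Gen-12 50 > Gen-9 30.
Gen-16 takes 8 to reach its cap of 8 → 13 left.
Gen-2: +13 (room for 19) → 13. Pool exhausted.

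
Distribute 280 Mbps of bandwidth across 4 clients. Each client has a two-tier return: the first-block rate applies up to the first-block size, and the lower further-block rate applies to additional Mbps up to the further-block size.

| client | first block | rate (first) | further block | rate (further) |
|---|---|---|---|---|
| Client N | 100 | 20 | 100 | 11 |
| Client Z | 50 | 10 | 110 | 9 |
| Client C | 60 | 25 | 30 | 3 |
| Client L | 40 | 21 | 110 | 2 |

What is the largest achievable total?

5220

Order all 8 blocks by rate: Client C/first 25 > Client L/first 21 > Client N/first 20 > Client N/second 11 > Client Z/first 10 > Client Z/second 9 > Client C/second 3 > Client L/second 2.
Client C first at 25: fill all 60 ; 220 left.
Fill Client L first block (40 at 21) ; 180 left.
Client N/first (20): +100 ; 80 left.
Client N second at 11: only 80 left, fill 80.
Total = 25×60 + 21×40 + 20×100 + 11×80 = 5220.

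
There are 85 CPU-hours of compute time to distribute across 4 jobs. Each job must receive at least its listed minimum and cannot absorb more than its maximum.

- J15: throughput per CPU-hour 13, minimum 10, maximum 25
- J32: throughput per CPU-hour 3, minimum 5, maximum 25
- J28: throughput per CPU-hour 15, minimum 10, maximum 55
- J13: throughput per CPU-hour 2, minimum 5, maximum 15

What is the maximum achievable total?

Meeting every minimum uses 10+5+10+5 = 30 CPU-hours, leaving 55.
Rank by throughput per CPU-hour: J28 15 > J15 13 > J32 3 > J13 2.
J28: +45 to 55 (cap) — 10 left.
J15 has room for 15 more but only 10 remain, so it gets 20.
Total = 13×20 + 3×5 + 15×55 + 2×5 = 1110.

1110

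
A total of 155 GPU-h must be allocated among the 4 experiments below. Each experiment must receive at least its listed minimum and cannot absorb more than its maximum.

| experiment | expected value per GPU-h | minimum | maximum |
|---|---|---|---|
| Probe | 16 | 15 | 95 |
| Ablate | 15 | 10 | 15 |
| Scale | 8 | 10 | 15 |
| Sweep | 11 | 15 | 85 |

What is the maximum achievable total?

2210

Meeting every minimum uses 15+10+10+15 = 50 GPU-h, leaving 105.
Order the experiments by expected value per GPU-h: Probe 16 > Ablate 15 > Sweep 11 > Scale 8.
Probe: +80 to 95 (cap) — 25 left.
Ablate: +5 to 15 (cap) — 20 left.
Sweep has room for 70 more but only 20 remain, so it gets 35.
Total = 16×95 + 15×15 + 8×10 + 11×35 = 2210.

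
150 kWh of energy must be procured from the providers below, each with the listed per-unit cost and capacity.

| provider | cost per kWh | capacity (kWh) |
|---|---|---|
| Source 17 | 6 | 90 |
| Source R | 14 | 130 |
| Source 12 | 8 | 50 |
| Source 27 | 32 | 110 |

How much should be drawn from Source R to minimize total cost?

Use providers in increasing cost order.
Source 17 at 6: take all 90 kWh → 60 still needed.
Source 12 at 8: take all 50 kWh → 10 still needed.
Take 10 from Source R at 14 to finish.
Source 27: unused.

10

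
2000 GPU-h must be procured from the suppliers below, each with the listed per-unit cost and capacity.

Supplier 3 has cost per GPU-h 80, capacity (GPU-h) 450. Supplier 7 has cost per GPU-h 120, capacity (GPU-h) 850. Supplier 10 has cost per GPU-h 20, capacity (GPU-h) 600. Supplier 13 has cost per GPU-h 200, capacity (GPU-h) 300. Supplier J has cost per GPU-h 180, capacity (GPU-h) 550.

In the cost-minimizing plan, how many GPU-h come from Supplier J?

100

Fill from the cheapest supplier first.
Take 600 from Supplier 10 at 20 — need 1400 more.
Supplier 3 (80): use full 450 — 950 GPU-h to go.
Supplier 7 at 120: take all 850 GPU-h — 100 still needed.
Take 100 from Supplier J at 180 to finish.
Supplier 13: unused.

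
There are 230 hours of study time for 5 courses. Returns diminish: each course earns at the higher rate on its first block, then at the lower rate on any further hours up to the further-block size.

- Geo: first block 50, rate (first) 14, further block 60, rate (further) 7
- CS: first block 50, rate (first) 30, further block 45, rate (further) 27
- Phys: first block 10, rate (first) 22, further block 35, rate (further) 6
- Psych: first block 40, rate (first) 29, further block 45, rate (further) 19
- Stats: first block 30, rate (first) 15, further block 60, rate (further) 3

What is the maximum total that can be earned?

Order all 10 blocks by rate: CS/T1 30 > Psych/T1 29 > CS/T2 27 > Phys/T1 22 > Psych/T2 19 > Stats/T1 15 > Geo/T1 14 > Geo/T2 7 > Phys/T2 6 > Stats/T2 3.
CS T1 at 30: fill all 50 ; 180 left.
Fill Psych T1 block (40 at 29) ; 140 left.
CS/T2 (27): +45 ; 95 left.
Phys T1 at 22: fill all 10 ; 85 left.
Fill Psych T2 block (45 at 19) ; 40 left.
Stats T1 at 15: fill all 30 ; 10 left.
Geo T1 at 14: only 10 left, fill 10.
Total = 30×50 + 29×40 + 27×45 + 22×10 + 19×45 + 15×30 + 14×10 = 5540.

5540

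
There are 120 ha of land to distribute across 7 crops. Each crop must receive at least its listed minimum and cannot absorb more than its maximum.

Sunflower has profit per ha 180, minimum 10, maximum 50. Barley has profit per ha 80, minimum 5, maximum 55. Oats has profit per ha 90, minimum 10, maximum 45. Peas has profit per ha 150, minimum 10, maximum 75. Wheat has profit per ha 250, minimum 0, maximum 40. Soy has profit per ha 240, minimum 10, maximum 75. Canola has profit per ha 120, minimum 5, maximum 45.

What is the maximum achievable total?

24800

Meeting every minimum uses 10+5+10+10+0+10+5 = 50 ha, leaving 70.
Order the crops by profit per ha: Wheat 250 > Soy 240 > Sunflower 180 > Peas 150 > Canola 120 > Oats 90 > Barley 80.
Wheat takes 40 more to reach its cap of 40 — 30 left.
Soy has room for 65 more but only 30 remain, so it gets 40.
Total = 180×10 + 80×5 + 90×10 + 150×10 + 250×40 + 240×40 + 120×5 = 24800.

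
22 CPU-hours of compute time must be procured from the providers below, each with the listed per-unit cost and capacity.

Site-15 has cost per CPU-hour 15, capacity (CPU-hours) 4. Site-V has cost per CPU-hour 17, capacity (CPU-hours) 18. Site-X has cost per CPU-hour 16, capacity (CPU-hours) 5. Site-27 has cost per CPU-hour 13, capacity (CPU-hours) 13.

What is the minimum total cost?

309

Use providers in increasing cost order.
Site-27 (13): use full 13 ; 9 CPU-hours to go.
Site-15 (15): use full 4 ; 5 CPU-hours to go.
Site-X (16): use full 5 ; 0 CPU-hours to go.
Site-V: unused.
Cost = 13×13 + 4×15 + 5×16 = 309.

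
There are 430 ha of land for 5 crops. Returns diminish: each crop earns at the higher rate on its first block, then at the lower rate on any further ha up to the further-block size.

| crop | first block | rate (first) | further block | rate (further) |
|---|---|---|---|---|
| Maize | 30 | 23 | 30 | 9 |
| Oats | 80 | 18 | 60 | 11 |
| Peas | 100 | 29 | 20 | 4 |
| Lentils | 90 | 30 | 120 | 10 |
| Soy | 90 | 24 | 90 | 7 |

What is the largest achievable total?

10330

Treat each block as its own option and order by rate: Lentils/T1 30 > Peas/T1 29 > Soy/T1 24 > Maize/T1 23 > Oats/T1 18 > Oats/T2 11 > Lentils/T2 10 > Maize/T2 9 > Soy/T2 7 > Peas/T2 4.
Lentils T1 at 30: fill all 90 → 340 left.
Fill Peas T1 block (100 at 29) → 240 left.
Fill Soy T1 block (90 at 24) → 150 left.
Fill Maize T1 block (30 at 23) → 120 left.
Fill Oats T1 block (80 at 18) → 40 left.
Oats/T2: +40 of 60 at 11; pool empty.
Total = 30×90 + 29×100 + 24×90 + 23×30 + 18×80 + 11×40 = 10330.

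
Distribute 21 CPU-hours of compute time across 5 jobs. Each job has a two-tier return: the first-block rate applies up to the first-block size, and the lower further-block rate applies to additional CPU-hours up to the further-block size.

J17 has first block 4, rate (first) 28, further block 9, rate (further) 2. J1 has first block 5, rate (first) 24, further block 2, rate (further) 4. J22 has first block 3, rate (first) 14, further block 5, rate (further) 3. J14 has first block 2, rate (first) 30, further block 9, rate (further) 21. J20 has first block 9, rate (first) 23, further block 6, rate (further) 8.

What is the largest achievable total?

520

Order all 10 blocks by rate: J14/tier1 30 > J17/tier1 28 > J1/tier1 24 > J20/tier1 23 > J14/tier2 21 > J22/tier1 14 > J20/tier2 8 > J1/tier2 4 > J22/tier2 3 > J17/tier2 2.
J14/tier1 (30): +2 — 19 left.
Fill J17 tier1 block (4 at 28) — 15 left.
Fill J1 tier1 block (5 at 24) — 10 left.
Fill J20 tier1 block (9 at 23) — 1 left.
J14/tier2: +1 of 9 at 21; pool empty.
Total = 30×2 + 28×4 + 24×5 + 23×9 + 21×1 = 520.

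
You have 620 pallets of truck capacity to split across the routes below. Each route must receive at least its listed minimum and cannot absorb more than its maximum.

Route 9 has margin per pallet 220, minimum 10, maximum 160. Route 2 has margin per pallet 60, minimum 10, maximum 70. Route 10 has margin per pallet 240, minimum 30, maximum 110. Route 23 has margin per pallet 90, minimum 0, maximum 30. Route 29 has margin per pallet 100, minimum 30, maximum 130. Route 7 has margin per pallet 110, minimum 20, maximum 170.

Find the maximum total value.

Meeting every minimum uses 10+10+30+0+30+20 = 100 pallets, leaving 520.
Order the routes by margin per pallet: Route 10 240 > Route 9 220 > Route 7 110 > Route 29 100 > Route 23 90 > Route 2 60.
Give Route 10 80 more to hit its cap of 110 — 440 left.
Give Route 9 150 more to hit its cap of 160 — 290 left.
Route 7: +150 to 170 (cap) — 140 left.
Give Route 29 100 more to hit its cap of 130 — 40 left.
Give Route 23 30 more to hit its cap of 30 — 10 left.
Only 10 left; Route 2 takes them to reach 20.
Total = 220×160 + 60×20 + 240×110 + 90×30 + 100×130 + 110×170 = 97200.

97200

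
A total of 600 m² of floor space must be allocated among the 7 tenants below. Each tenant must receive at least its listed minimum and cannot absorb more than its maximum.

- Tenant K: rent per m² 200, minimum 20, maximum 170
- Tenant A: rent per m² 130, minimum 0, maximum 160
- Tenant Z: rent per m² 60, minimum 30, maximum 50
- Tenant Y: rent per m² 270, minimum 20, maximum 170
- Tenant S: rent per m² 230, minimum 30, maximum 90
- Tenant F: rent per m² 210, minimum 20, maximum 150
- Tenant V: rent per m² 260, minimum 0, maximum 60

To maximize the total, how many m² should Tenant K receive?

100

Meeting every minimum uses 20+0+30+20+30+20+0 = 120 m², leaving 480.
Rank by rent per m²: Tenant Y 270 > Tenant V 260 > Tenant S 230 > Tenant F 210 > Tenant K 200 > Tenant A 130 > Tenant Z 60.
Tenant Y: +150 to 170 (cap) ; 330 left.
Tenant V takes 60 more to reach its cap of 60 ; 270 left.
Tenant S: +60 to 90 (cap) ; 210 left.
Give Tenant F 130 more to hit its cap of 150 ; 80 left.
Tenant K has room for 150 more but only 80 remain, so it gets 100.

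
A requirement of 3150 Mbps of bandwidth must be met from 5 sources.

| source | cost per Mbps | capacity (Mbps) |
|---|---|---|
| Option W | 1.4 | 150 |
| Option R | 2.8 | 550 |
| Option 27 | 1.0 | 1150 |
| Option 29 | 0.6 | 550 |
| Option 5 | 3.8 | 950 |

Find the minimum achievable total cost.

6080

Fill from the cheapest source first.
Option 29 (0.6): use full 550 ; 2600 Mbps to go.
Option 27 (1.0): use full 1150 ; 1450 Mbps to go.
Take 150 from Option W at 1.4 ; need 1300 more.
Option R at 2.8: take all 550 Mbps ; 750 still needed.
Option 5 at 3.8: take 750 of its 950 ; requirement met.
Cost = 550×0.6 + 1150×1.0 + 150×1.4 + 550×2.8 + 750×3.8 = 6080.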